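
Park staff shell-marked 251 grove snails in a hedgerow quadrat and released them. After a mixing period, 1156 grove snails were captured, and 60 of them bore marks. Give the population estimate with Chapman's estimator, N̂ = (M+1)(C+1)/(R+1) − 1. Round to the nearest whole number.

N ≈ 4779

N̂ = (251+1)(1156+1)/(60+1) − 1 = 252·1157/61 − 1
= 291564/61 − 1 ≈ 4779.7 − 1 ≈ 4778.7 → 4779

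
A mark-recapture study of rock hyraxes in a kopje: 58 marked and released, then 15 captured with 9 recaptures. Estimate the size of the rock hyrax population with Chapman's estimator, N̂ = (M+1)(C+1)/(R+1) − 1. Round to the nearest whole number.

N ≈ 93

N̂ = (58+1)(15+1)/(9+1) − 1 = 59·16/10 − 1
= 944/10 − 1 ≈ 94.4 − 1 ≈ 93.4 → 93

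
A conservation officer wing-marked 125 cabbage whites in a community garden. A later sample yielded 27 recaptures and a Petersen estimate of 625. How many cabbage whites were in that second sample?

From N = M·C/R: C = N·R / M = 625·27 / 125 = 16875 / 125 = 135.

C = 135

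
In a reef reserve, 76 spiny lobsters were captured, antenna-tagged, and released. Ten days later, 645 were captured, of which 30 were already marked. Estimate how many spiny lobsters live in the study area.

N = 1634

Lincoln-Petersen assumes M/N = R/C, so N = M·C / R.
N = (76 × 645) / 30 = 49020 / 30 = 1634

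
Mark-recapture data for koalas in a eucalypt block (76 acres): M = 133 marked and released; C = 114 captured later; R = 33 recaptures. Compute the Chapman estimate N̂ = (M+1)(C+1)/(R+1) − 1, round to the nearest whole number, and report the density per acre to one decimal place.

density ≈ 5.9 koalas per acre

N̂ = 134·115/34 − 1 = 15410/34 − 1 ≈ 452.2 → 452
Density = N̂ / area = 452 / 76 ≈ 5.947 → 5.9 per acre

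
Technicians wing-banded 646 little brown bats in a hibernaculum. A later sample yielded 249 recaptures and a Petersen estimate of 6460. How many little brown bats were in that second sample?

C = 2490

From N = M·C/R: C = N·R / M = 6460·249 / 646 = 1608540 / 646 = 2490.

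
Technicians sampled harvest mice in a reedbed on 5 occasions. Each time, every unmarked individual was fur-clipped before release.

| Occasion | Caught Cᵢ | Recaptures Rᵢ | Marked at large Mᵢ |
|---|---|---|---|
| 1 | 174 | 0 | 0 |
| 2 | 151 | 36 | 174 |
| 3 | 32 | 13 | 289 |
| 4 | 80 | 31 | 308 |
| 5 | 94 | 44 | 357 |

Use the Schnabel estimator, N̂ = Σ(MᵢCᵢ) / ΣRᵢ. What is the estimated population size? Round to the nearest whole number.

N ≈ 756

Σ MᵢCᵢ = 0·174 + 174·151 + 289·32 + 308·80 + 357·94 = 0 + 26274 + 9248 + 24640 + 33558 = 93720
Σ Rᵢ = 0 + 36 + 13 + 31 + 44 = 124
N̂ = 93720 / 124 ≈ 755.8 → 756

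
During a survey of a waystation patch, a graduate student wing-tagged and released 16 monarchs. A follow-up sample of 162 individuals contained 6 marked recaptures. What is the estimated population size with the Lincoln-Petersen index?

N = 432

Lincoln-Petersen assumes M/N = R/C, so N = M·C / R.
N = (16 × 162) / 6 = 2592 / 6 = 432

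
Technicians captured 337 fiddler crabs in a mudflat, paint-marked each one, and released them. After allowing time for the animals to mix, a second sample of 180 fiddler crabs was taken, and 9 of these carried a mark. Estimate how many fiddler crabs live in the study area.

N = 6740

N = (337 × 180) / 9 = 60660 / 9 = 6740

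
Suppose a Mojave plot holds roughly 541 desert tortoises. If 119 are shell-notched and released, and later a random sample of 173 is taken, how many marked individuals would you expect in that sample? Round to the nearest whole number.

The marked fraction of the population is 119/541, so in a sample of 173 expect C·(M/N) marked.
E[R] = 119 × 173 / 541 = 20587 / 541 ≈ 38.1 → 38

expected recaptures ≈ 38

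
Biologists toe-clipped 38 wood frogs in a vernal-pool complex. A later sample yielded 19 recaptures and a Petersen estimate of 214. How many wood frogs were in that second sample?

From N = M·C/R: C = N·R / M = 214·19 / 38 = 4066 / 38 = 107.

C = 107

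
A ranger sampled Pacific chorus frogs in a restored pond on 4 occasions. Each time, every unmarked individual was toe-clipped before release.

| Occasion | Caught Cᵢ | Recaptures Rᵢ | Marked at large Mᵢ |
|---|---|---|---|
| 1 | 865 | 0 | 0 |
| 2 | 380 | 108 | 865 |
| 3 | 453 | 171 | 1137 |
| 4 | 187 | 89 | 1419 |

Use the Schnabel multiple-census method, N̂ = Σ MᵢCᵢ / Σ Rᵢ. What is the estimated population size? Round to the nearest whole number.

N ≈ 3014

Σ MᵢCᵢ = 0·865 + 865·380 + 1137·453 + 1419·187 = 0 + 328700 + 515061 + 265353 = 1109114
Σ Rᵢ = 0 + 108 + 171 + 89 = 368
N̂ = 1109114 / 368 ≈ 3013.9 → 3014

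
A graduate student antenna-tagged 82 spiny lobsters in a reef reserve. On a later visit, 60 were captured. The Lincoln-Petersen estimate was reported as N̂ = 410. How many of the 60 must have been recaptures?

From N = M·C/R: R = M·C / N = 82·60 / 410 = 4920 / 410 = 12.

R = 12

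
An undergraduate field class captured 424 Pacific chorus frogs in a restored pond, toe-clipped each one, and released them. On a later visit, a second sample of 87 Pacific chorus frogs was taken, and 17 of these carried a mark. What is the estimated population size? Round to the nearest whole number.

Lincoln-Petersen assumes M/N = R/C, so N = M·C / R.
N = (424 × 87) / 17 = 36888 / 17 ≈ 2169.9 → 2170

N ≈ 2170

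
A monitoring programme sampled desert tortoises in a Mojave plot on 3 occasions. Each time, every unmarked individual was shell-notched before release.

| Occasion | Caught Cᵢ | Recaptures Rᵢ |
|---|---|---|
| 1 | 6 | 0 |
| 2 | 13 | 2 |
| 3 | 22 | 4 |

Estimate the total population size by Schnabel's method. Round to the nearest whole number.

N ≈ 75

Marked at large before each occasion: Mᵢ = Σⱼ<ᵢ (Cⱼ − Rⱼ) → M1=0, M2=6, M3=17
Σ MᵢCᵢ = 0·6 + 6·13 + 17·22 = 0 + 78 + 374 = 452
Σ Rᵢ = 0 + 2 + 4 = 6
N̂ = 452 / 6 ≈ 75.3 → 75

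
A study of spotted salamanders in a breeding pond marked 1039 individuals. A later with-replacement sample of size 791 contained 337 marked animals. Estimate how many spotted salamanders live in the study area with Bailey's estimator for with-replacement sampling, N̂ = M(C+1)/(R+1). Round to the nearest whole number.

N ≈ 2435

N̂ = 1039·(791+1)/(337+1) = 1039·792/338 = 822888/338 ≈ 2434.6 → 2435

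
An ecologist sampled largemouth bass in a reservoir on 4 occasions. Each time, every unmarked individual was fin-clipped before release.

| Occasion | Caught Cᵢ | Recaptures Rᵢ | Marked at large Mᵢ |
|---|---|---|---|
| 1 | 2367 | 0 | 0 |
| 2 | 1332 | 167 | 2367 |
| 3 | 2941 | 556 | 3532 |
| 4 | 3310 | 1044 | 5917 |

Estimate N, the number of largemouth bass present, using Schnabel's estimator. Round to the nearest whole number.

Σ MᵢCᵢ = 0·2367 + 2367·1332 + 3532·2941 + 5917·3310 = 0 + 3152844 + 10387612 + 19585270 = 33125726
Σ Rᵢ = 0 + 167 + 556 + 1044 = 1767
N̂ = 33125726 / 1767 ≈ 18746.9 → 18747

N ≈ 18,747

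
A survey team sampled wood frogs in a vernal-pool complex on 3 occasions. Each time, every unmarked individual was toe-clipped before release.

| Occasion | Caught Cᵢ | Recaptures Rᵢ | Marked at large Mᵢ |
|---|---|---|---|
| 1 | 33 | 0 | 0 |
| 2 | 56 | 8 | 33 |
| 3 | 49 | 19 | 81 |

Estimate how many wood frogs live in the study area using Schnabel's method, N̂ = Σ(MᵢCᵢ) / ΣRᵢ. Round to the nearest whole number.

Σ MᵢCᵢ = 0·33 + 33·56 + 81·49 = 0 + 1848 + 3969 = 5817
Σ Rᵢ = 0 + 8 + 19 = 27
N̂ = 5817 / 27 ≈ 215.4 → 215

N ≈ 215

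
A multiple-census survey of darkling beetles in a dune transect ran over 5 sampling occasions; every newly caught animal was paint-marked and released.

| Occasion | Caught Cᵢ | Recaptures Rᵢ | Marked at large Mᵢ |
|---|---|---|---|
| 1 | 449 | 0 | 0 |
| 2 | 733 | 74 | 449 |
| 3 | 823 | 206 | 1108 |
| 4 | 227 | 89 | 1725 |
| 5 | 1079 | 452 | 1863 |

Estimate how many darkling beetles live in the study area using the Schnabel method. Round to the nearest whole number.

N ≈ 4437

Σ MᵢCᵢ = 0·449 + 449·733 + 1108·823 + 1725·227 + 1863·1079 = 0 + 329117 + 911884 + 391575 + 2010177 = 3642753
Σ Rᵢ = 0 + 74 + 206 + 89 + 452 = 821
N̂ = 3642753 / 821 ≈ 4437.0 → 4437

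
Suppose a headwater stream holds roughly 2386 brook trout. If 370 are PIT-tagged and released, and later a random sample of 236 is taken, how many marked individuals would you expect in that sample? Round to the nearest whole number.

expected recaptures ≈ 37

The marked fraction of the population is 370/2386, so in a sample of 236 expect C·(M/N) marked.
E[R] = 370 × 236 / 2386 = 87320 / 2386 ≈ 36.6 → 37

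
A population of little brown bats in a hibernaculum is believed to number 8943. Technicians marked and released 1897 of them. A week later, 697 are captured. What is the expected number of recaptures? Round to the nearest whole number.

The marked fraction of the population is 1897/8943, so in a sample of 697 expect C·(M/N) marked.
E[R] = 1897 × 697 / 8943 = 1322209 / 8943 ≈ 147.8 → 148

expected recaptures ≈ 148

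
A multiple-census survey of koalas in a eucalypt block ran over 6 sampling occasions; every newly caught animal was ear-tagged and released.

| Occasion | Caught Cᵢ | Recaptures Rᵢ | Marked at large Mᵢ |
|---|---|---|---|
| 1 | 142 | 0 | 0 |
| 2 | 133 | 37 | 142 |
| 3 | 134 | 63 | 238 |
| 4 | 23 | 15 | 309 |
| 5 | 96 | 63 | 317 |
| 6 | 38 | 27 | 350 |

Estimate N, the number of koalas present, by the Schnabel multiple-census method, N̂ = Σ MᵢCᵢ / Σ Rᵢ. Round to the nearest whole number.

Σ MᵢCᵢ = 0·142 + 142·133 + 238·134 + 309·23 + 317·96 + 350·38 = 0 + 18886 + 31892 + 7107 + 30432 + 13300 = 101617
Σ Rᵢ = 0 + 37 + 63 + 15 + 63 + 27 = 205
N̂ = 101617 / 205 ≈ 495.7 → 496

N ≈ 496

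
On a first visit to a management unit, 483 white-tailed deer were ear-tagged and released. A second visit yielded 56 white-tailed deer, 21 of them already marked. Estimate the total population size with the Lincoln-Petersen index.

N = 1288

If marked individuals mix randomly, R/C ≈ M/N, giving N ≈ M·C/R.
N = (483 × 56) / 21 = 27048 / 21 = 1288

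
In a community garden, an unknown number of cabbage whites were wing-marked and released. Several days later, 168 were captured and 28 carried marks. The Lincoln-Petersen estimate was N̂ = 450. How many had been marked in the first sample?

From N = M·C/R: M = N·R / C = 450·28 / 168 = 12600 / 168 = 75.

M = 75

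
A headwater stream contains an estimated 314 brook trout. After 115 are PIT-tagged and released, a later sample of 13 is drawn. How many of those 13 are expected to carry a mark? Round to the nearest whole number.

The marked fraction of the population is 115/314, so in a sample of 13 expect C·(M/N) marked.
E[R] = 115 × 13 / 314 = 1495 / 314 ≈ 4.8 → 5

expected recaptures ≈ 5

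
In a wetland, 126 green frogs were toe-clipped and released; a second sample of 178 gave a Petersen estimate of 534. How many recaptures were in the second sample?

From N = M·C/R: R = M·C / N = 126·178 / 534 = 22428 / 534 = 42.

R = 42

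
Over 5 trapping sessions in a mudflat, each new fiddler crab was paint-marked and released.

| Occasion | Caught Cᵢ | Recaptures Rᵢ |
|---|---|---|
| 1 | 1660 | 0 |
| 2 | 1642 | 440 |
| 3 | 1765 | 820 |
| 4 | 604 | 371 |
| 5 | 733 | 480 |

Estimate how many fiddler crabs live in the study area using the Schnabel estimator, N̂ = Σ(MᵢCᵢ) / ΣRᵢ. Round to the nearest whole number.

Marked at large before each occasion: Mᵢ = Σⱼ<ᵢ (Cⱼ − Rⱼ) → M1=0, M2=1660, M3=2862, M4=3807, M5=4040
Σ MᵢCᵢ = 0·1660 + 1660·1642 + 2862·1765 + 3807·604 + 4040·733 = 0 + 2725720 + 5051430 + 2299428 + 2961320 = 13037898
Σ Rᵢ = 0 + 440 + 820 + 371 + 480 = 2111
N̂ = 13037898 / 2111 ≈ 6176.2 → 6176

N ≈ 6176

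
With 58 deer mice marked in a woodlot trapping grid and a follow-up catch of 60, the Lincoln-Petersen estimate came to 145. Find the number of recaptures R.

From N = M·C/R: R = M·C / N = 58·60 / 145 = 3480 / 145 = 24.

R = 24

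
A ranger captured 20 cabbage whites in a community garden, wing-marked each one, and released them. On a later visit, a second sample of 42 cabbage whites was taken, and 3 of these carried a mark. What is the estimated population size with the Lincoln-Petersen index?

Lincoln-Petersen assumes M/N = R/C, so N = M·C / R.
N = (20 × 42) / 3 = 840 / 3 = 280

N = 280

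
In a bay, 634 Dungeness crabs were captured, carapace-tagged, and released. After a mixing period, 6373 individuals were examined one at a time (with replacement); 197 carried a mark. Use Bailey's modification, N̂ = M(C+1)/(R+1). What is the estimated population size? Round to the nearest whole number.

N ≈ 20,410

N̂ = 634·(6373+1)/(197+1) = 634·6374/198 = 4041116/198 ≈ 20409.7 → 20410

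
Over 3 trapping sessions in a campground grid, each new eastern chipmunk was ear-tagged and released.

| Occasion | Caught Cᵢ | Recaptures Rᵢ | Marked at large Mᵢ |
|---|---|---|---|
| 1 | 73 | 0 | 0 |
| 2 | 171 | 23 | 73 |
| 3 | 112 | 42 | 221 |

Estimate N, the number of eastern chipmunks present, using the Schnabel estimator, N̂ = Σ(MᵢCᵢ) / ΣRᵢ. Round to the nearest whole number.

Σ MᵢCᵢ = 0·73 + 73·171 + 221·112 = 0 + 12483 + 24752 = 37235
Σ Rᵢ = 0 + 23 + 42 = 65
N̂ = 37235 / 65 ≈ 572.8 → 573

N ≈ 573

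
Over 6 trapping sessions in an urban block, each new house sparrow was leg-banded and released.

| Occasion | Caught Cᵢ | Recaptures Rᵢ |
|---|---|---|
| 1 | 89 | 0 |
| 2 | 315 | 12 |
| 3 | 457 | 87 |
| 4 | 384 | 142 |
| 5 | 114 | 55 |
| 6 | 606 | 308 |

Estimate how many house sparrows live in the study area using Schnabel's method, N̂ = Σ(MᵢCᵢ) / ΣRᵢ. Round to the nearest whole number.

N ≈ 2083

Marked at large before each occasion: Mᵢ = Σⱼ<ᵢ (Cⱼ − Rⱼ) → M1=0, M2=89, M3=392, M4=762, M5=1004, M6=1063
Σ MᵢCᵢ = 0·89 + 89·315 + 392·457 + 762·384 + 1004·114 + 1063·606 = 0 + 28035 + 179144 + 292608 + 114456 + 644178 = 1258421
Σ Rᵢ = 0 + 12 + 87 + 142 + 55 + 308 = 604
N̂ = 1258421 / 604 ≈ 2083.48 → 2083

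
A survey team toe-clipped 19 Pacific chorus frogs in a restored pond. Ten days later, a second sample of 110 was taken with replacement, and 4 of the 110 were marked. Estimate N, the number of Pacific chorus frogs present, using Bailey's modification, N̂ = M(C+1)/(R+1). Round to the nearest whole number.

N ≈ 422

N̂ = 19·(110+1)/(4+1) = 19·111/5 = 2109/5 ≈ 421.8 → 422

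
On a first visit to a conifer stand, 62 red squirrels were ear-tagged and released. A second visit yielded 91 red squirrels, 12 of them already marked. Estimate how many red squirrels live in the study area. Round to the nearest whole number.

N ≈ 470

N = (62 × 91) / 12 = 5642 / 12 ≈ 470.2 → 470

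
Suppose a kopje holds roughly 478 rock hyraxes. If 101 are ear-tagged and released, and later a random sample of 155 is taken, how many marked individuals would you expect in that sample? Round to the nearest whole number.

The marked fraction of the population is 101/478, so in a sample of 155 expect C·(M/N) marked.
E[R] = 101 × 155 / 478 = 15655 / 478 ≈ 32.8 → 33

expected recaptures ≈ 33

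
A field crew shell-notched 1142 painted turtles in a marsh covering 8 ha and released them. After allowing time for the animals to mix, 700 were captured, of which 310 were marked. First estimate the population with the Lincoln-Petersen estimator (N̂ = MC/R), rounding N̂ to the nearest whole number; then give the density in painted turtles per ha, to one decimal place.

density ≈ 322.4 painted turtles per ha

N̂ = 1142·700/310 = 799400/310 ≈ 2578.7 → 2579
Density = N̂ / area = 2579 / 8 ≈ 322.38 → 322.4 per ha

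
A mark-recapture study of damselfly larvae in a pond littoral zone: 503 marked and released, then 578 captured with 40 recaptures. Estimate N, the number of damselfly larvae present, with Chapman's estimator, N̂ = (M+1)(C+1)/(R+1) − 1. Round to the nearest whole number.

N̂ = (503+1)(578+1)/(40+1) − 1 = 504·579/41 − 1
= 291816/41 − 1 ≈ 7117.46 − 1 ≈ 7116.46 → 7116

N ≈ 7116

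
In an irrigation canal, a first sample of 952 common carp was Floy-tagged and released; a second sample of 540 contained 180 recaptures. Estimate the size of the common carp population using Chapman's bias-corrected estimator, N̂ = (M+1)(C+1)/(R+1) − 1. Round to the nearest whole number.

N̂ = (952+1)(540+1)/(180+1) − 1 = 953·541/181 − 1
= 515573/181 − 1 ≈ 2848.47 − 1 ≈ 2847.47 → 2847

N ≈ 2847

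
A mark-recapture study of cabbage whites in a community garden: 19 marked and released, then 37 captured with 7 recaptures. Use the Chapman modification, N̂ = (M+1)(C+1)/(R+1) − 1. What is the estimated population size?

N̂ = (19+1)(37+1)/(7+1) − 1 = 20·38/8 − 1
= 760/8 − 1 = 95 − 1 = 94

N = 94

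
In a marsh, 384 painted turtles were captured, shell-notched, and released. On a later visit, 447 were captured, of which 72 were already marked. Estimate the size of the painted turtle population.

N = 2384

N = (384 × 447) / 72 = 171648 / 72 = 2384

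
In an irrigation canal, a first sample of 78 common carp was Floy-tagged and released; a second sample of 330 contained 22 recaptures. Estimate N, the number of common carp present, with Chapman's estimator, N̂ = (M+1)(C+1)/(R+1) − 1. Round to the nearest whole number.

N ≈ 1136

N̂ = (78+1)(330+1)/(22+1) − 1 = 79·331/23 − 1
= 26149/23 − 1 ≈ 1136.9 − 1 ≈ 1135.9 → 1136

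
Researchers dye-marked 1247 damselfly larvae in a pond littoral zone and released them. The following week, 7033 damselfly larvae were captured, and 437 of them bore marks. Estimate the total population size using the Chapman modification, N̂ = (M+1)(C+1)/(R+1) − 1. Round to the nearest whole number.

N̂ = (1247+1)(7033+1)/(437+1) − 1 = 1248·7034/438 − 1
= 8778432/438 − 1 ≈ 20042.1 − 1 ≈ 20041.1 → 20041

N ≈ 20,041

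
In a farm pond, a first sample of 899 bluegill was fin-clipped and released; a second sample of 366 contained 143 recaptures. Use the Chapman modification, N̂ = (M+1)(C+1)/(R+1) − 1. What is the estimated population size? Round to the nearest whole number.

N̂ = (899+1)(366+1)/(143+1) − 1 = 900·367/144 − 1
= 330300/144 − 1 ≈ 2293.8 − 1 ≈ 2292.8 → 2293

N ≈ 2293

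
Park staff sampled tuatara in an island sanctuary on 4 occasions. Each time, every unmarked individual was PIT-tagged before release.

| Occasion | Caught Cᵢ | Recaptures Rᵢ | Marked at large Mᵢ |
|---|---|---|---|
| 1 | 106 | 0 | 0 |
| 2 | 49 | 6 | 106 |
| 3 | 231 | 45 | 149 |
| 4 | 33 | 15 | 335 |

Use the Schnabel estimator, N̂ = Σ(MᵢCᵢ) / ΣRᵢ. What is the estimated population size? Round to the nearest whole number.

N ≈ 768

Σ MᵢCᵢ = 0·106 + 106·49 + 149·231 + 335·33 = 0 + 5194 + 34419 + 11055 = 50668
Σ Rᵢ = 0 + 6 + 45 + 15 = 66
N̂ = 50668 / 66 ≈ 767.7 → 768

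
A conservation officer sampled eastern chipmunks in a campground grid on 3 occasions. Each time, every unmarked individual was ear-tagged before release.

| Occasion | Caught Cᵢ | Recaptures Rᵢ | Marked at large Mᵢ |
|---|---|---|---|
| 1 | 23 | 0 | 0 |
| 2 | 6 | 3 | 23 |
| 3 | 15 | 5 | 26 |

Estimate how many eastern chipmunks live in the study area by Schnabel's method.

N = 66

Σ MᵢCᵢ = 0·23 + 23·6 + 26·15 = 0 + 138 + 390 = 528
Σ Rᵢ = 0 + 3 + 5 = 8
N̂ = 528 / 8 = 66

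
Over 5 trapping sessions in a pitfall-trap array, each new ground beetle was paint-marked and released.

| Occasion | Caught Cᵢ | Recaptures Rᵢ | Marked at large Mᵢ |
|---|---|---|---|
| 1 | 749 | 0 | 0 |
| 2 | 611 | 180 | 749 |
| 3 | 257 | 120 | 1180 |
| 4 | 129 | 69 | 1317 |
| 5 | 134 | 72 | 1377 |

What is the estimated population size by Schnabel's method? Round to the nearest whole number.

N ≈ 2529

Σ MᵢCᵢ = 0·749 + 749·611 + 1180·257 + 1317·129 + 1377·134 = 0 + 457639 + 303260 + 169893 + 184518 = 1115310
Σ Rᵢ = 0 + 180 + 120 + 69 + 72 = 441
N̂ = 1115310 / 441 ≈ 2529.0 → 2529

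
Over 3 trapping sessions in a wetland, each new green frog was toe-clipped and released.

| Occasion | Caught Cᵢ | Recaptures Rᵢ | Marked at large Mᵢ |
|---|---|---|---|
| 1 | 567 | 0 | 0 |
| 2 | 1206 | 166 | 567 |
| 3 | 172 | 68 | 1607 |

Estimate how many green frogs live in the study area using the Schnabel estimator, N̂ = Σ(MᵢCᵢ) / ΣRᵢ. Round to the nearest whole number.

N ≈ 4103

Σ MᵢCᵢ = 0·567 + 567·1206 + 1607·172 = 0 + 683802 + 276404 = 960206
Σ Rᵢ = 0 + 166 + 68 = 234
N̂ = 960206 / 234 ≈ 4103.4 → 4103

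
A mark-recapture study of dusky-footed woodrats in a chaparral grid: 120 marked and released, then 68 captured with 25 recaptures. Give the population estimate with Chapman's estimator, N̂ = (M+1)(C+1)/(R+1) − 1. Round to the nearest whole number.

N ≈ 320

N̂ = (120+1)(68+1)/(25+1) − 1 = 121·69/26 − 1
= 8349/26 − 1 ≈ 321.1 − 1 ≈ 320.1 → 320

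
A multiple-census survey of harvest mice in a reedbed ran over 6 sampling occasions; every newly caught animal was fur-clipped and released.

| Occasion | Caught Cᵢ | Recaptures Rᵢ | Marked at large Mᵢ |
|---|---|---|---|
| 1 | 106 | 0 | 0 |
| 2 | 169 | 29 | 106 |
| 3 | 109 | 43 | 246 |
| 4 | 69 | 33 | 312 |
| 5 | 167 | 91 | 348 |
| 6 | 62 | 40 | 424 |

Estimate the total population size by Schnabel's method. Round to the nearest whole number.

Σ MᵢCᵢ = 0·106 + 106·169 + 246·109 + 312·69 + 348·167 + 424·62 = 0 + 17914 + 26814 + 21528 + 58116 + 26288 = 150660
Σ Rᵢ = 0 + 29 + 43 + 33 + 91 + 40 = 236
N̂ = 150660 / 236 ≈ 638.4 → 638

N ≈ 638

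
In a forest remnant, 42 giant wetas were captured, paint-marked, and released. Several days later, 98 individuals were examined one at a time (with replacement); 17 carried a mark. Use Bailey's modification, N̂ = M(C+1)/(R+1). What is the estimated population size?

N̂ = 42·(98+1)/(17+1) = 42·99/18 = 4158/18 = 231

N = 231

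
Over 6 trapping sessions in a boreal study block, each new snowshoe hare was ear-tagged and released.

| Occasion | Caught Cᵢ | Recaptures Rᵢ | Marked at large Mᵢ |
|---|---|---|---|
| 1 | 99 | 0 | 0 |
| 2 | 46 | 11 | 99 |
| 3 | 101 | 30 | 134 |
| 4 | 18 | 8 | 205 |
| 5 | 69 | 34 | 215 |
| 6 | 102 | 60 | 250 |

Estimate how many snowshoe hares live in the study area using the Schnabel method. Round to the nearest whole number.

N ≈ 434

Σ MᵢCᵢ = 0·99 + 99·46 + 134·101 + 205·18 + 215·69 + 250·102 = 0 + 4554 + 13534 + 3690 + 14835 + 25500 = 62113
Σ Rᵢ = 0 + 11 + 30 + 8 + 34 + 60 = 143
N̂ = 62113 / 143 ≈ 434.4 → 434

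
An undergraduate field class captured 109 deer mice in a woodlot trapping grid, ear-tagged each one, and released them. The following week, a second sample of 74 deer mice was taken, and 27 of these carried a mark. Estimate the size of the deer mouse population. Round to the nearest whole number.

N ≈ 299

If marked individuals mix randomly, R/C ≈ M/N, giving N ≈ M·C/R.
N = (109 × 74) / 27 = 8066 / 27 ≈ 298.7 → 299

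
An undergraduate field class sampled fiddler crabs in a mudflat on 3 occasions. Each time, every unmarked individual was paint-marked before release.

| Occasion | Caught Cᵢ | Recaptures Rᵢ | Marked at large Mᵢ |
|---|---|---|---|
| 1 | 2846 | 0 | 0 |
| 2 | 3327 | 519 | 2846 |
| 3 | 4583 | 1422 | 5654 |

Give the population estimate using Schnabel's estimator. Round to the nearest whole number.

Σ MᵢCᵢ = 0·2846 + 2846·3327 + 5654·4583 = 0 + 9468642 + 25912282 = 35380924
Σ Rᵢ = 0 + 519 + 1422 = 1941
N̂ = 35380924 / 1941 ≈ 18228.2 → 18228

N ≈ 18,228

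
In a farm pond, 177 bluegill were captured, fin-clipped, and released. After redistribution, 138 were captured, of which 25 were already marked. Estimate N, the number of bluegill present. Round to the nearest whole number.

N ≈ 977

Lincoln-Petersen assumes M/N = R/C, so N = M·C / R.
N = (177 × 138) / 25 = 24426 / 25 ≈ 977.0 → 977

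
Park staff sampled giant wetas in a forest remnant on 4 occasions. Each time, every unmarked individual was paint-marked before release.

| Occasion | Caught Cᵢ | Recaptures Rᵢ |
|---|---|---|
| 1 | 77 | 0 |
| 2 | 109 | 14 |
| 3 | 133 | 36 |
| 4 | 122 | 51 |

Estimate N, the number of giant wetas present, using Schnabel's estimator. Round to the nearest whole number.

N ≈ 635

Marked at large before each occasion: Mᵢ = Σⱼ<ᵢ (Cⱼ − Rⱼ) → M1=0, M2=77, M3=172, M4=269
Σ MᵢCᵢ = 0·77 + 77·109 + 172·133 + 269·122 = 0 + 8393 + 22876 + 32818 = 64087
Σ Rᵢ = 0 + 14 + 36 + 51 = 101
N̂ = 64087 / 101 ≈ 634.5 → 635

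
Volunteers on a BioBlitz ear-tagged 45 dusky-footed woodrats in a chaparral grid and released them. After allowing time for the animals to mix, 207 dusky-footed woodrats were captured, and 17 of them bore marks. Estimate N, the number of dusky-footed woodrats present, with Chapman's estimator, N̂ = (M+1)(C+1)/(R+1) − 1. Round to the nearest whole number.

N ≈ 531

N̂ = (45+1)(207+1)/(17+1) − 1 = 46·208/18 − 1
= 9568/18 − 1 ≈ 531.6 − 1 ≈ 530.6 → 531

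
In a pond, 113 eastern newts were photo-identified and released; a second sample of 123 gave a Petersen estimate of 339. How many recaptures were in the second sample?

R = 41

From N = M·C/R: R = M·C / N = 113·123 / 339 = 13899 / 339 = 41.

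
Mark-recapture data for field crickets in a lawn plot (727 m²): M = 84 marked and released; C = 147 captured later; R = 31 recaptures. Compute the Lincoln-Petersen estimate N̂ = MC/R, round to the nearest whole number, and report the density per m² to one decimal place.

N̂ = 84·147/31 = 12348/31 ≈ 398.3 → 398
Density = N̂ / area = 398 / 727 ≈ 0.547 → 0.5 per m²

density ≈ 0.5 field crickets per m²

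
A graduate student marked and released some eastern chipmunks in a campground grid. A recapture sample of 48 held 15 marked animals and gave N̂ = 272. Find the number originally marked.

M = 85

From N = M·C/R: M = N·R / C = 272·15 / 48 = 4080 / 48 = 85.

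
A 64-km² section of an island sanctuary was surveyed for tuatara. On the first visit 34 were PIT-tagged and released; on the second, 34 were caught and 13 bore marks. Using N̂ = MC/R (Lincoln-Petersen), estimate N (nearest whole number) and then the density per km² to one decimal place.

density ≈ 1.4 tuatara per km²

N̂ = 34·34/13 = 1156/13 ≈ 88.9 → 89
Density = N̂ / area = 89 / 64 ≈ 1.39 → 1.4 per km²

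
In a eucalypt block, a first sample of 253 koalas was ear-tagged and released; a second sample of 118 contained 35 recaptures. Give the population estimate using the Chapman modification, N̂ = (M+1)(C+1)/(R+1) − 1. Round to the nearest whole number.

N̂ = (253+1)(118+1)/(35+1) − 1 = 254·119/36 − 1
= 30226/36 − 1 ≈ 839.6 − 1 ≈ 838.6 → 839

N ≈ 839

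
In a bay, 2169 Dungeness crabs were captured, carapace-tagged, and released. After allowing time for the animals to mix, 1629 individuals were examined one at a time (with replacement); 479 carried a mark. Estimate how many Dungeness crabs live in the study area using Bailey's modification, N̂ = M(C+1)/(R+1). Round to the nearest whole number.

N ≈ 7366

N̂ = 2169·(1629+1)/(479+1) = 2169·1630/480 = 3535470/480 ≈ 7365.6 → 7366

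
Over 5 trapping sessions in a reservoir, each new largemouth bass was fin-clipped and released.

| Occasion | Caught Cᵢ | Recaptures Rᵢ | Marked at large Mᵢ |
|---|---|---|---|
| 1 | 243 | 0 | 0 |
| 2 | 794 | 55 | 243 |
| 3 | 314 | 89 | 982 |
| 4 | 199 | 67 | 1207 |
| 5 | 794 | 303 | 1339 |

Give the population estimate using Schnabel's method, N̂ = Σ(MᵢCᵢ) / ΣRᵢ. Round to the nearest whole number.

N ≈ 3511

Σ MᵢCᵢ = 0·243 + 243·794 + 982·314 + 1207·199 + 1339·794 = 0 + 192942 + 308348 + 240193 + 1063166 = 1804649
Σ Rᵢ = 0 + 55 + 89 + 67 + 303 = 514
N̂ = 1804649 / 514 ≈ 3511.0 → 3511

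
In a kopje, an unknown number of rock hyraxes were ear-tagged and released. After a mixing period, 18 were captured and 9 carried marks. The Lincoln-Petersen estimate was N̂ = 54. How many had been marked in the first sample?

From N = M·C/R: M = N·R / C = 54·9 / 18 = 486 / 18 = 27.

M = 27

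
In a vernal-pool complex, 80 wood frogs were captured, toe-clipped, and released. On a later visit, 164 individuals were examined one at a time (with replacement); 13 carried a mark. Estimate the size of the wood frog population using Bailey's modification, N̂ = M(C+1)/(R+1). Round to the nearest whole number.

N̂ = 80·(164+1)/(13+1) = 80·165/14 = 13200/14 ≈ 942.9 → 943

N ≈ 943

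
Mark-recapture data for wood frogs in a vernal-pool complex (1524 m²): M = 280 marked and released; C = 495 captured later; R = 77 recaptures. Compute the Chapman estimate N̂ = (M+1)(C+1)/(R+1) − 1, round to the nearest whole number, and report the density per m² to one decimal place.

N̂ = 281·496/78 − 1 = 139376/78 − 1 ≈ 1785.9 → 1786
Density = N̂ / area = 1786 / 1524 ≈ 1.17 → 1.2 per m²

density ≈ 1.2 wood frogs per m²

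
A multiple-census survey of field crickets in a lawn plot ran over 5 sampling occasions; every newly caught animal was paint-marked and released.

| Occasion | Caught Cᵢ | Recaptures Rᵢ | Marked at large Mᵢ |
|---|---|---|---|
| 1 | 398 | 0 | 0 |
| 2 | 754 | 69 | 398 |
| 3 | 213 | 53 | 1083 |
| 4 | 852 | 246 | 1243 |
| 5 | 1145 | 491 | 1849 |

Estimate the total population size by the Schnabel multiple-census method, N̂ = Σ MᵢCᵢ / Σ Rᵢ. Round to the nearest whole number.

Σ MᵢCᵢ = 0·398 + 398·754 + 1083·213 + 1243·852 + 1849·1145 = 0 + 300092 + 230679 + 1059036 + 2117105 = 3706912
Σ Rᵢ = 0 + 69 + 53 + 246 + 491 = 859
N̂ = 3706912 / 859 ≈ 4315.4 → 4315

N ≈ 4315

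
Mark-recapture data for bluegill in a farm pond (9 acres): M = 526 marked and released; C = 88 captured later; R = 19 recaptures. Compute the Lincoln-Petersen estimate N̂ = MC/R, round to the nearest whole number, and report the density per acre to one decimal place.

density ≈ 270.7 bluegill per acre

N̂ = 526·88/19 = 46288/19 ≈ 2436.2 → 2436
Density = N̂ / area = 2436 / 9 ≈ 270.67 → 270.7 per acre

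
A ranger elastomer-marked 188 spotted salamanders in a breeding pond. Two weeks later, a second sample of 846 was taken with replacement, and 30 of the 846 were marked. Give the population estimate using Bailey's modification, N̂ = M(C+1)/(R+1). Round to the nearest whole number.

N ≈ 5137

N̂ = 188·(846+1)/(30+1) = 188·847/31 = 159236/31 ≈ 5136.6 → 5137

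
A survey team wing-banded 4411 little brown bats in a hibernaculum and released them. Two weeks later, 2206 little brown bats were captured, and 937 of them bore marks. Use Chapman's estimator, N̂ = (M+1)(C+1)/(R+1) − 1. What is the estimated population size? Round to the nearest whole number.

N ≈ 10,380

N̂ = (4411+1)(2206+1)/(937+1) − 1 = 4412·2207/938 − 1
= 9737284/938 − 1 ≈ 10380.9 − 1 ≈ 10379.9 → 10380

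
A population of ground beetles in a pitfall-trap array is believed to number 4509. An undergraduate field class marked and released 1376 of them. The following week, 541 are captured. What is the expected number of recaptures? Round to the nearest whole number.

Expected recaptures E[R] = M·C / N.
E[R] = 1376 × 541 / 4509 = 744416 / 4509 ≈ 165.1 → 165

expected recaptures ≈ 165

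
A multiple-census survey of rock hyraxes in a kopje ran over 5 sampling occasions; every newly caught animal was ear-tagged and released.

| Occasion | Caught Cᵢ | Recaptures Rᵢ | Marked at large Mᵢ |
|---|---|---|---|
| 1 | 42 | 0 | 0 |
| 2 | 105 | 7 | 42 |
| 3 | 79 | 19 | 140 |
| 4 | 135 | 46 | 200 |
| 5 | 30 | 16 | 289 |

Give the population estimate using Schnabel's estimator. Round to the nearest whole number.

N ≈ 581

Σ MᵢCᵢ = 0·42 + 42·105 + 140·79 + 200·135 + 289·30 = 0 + 4410 + 11060 + 27000 + 8670 = 51140
Σ Rᵢ = 0 + 7 + 19 + 46 + 16 = 88
N̂ = 51140 / 88 ≈ 581.1 → 581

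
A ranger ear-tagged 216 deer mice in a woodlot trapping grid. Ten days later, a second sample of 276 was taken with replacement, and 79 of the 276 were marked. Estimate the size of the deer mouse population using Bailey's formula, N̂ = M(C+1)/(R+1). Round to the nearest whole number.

N ≈ 748

N̂ = 216·(276+1)/(79+1) = 216·277/80 = 59832/80 ≈ 747.9 → 748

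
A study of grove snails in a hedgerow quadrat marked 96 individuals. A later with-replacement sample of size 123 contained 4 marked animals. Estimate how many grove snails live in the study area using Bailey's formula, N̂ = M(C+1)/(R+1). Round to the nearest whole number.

N̂ = 96·(123+1)/(4+1) = 96·124/5 = 11904/5 ≈ 2380.8 → 2381

N ≈ 2381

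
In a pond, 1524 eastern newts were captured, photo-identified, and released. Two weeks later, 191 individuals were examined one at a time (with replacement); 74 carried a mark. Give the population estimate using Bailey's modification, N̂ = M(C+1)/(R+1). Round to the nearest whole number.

N ≈ 3901

N̂ = 1524·(191+1)/(74+1) = 1524·192/75 = 292608/75 ≈ 3901.4 → 3901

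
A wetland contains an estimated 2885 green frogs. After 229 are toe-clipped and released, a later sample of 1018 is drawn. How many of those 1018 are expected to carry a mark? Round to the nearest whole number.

The marked fraction of the population is 229/2885, so in a sample of 1018 expect C·(M/N) marked.
E[R] = 229 × 1018 / 2885 = 233122 / 2885 ≈ 80.8 → 81

expected recaptures ≈ 81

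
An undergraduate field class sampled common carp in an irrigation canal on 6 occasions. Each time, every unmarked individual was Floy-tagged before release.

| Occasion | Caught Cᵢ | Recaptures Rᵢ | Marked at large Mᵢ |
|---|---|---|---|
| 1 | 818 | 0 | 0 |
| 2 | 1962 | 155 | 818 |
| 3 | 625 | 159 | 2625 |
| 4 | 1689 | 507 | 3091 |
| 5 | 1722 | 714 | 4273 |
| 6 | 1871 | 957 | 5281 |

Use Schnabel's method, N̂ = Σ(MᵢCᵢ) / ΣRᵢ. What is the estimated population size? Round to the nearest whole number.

Σ MᵢCᵢ = 0·818 + 818·1962 + 2625·625 + 3091·1689 + 4273·1722 + 5281·1871 = 0 + 1604916 + 1640625 + 5220699 + 7358106 + 9880751 = 25705097
Σ Rᵢ = 0 + 155 + 159 + 507 + 714 + 957 = 2492
N̂ = 25705097 / 2492 ≈ 10315.0 → 10315

N ≈ 10,315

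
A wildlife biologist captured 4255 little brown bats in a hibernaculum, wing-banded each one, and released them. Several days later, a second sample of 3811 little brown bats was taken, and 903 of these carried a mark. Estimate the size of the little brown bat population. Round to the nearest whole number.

If marked individuals mix randomly, R/C ≈ M/N, giving N ≈ M·C/R.
N = (4255 × 3811) / 903 = 16215805 / 903 ≈ 17957.7 → 17958

N ≈ 17,958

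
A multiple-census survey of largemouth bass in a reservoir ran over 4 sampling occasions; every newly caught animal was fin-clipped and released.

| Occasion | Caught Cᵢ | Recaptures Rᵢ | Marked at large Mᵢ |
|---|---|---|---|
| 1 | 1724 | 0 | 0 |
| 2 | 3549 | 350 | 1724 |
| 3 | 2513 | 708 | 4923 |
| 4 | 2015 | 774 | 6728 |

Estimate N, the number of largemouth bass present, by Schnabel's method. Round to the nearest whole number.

N ≈ 17,493

Σ MᵢCᵢ = 0·1724 + 1724·3549 + 4923·2513 + 6728·2015 = 0 + 6118476 + 12371499 + 13556920 = 32046895
Σ Rᵢ = 0 + 350 + 708 + 774 = 1832
N̂ = 32046895 / 1832 ≈ 17492.8 → 17493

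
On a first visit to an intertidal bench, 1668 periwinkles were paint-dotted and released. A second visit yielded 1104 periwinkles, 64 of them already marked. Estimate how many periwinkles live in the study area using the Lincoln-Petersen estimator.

N = 28,773

N = (1668 × 1104) / 64 = 1841472 / 64 = 28773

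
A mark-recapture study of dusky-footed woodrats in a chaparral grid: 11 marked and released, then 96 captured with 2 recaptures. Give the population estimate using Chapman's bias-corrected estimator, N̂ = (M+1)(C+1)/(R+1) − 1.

N = 387

N̂ = (11+1)(96+1)/(2+1) − 1 = 12·97/3 − 1
= 1164/3 − 1 = 388 − 1 = 387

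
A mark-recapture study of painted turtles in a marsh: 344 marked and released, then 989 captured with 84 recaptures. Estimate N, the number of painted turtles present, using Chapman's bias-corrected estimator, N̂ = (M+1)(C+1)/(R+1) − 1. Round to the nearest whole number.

N ≈ 4017

N̂ = (344+1)(989+1)/(84+1) − 1 = 345·990/85 − 1
= 341550/85 − 1 ≈ 4018.2 − 1 ≈ 4017.2 → 4017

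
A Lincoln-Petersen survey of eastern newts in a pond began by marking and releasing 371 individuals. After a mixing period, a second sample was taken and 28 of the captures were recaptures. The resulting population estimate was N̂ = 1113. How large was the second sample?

C = 84

From N = M·C/R: C = N·R / M = 1113·28 / 371 = 31164 / 371 = 84.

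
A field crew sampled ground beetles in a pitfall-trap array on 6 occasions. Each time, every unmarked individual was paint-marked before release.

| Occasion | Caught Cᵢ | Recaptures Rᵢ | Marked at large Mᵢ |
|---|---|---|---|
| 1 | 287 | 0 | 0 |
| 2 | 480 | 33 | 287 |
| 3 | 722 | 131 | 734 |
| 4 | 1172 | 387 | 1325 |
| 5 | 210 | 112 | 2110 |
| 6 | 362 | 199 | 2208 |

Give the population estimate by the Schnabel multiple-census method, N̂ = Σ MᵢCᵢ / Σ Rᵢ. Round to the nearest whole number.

Σ MᵢCᵢ = 0·287 + 287·480 + 734·722 + 1325·1172 + 2110·210 + 2208·362 = 0 + 137760 + 529948 + 1552900 + 443100 + 799296 = 3463004
Σ Rᵢ = 0 + 33 + 131 + 387 + 112 + 199 = 862
N̂ = 3463004 / 862 ≈ 4017.4 → 4017

N ≈ 4017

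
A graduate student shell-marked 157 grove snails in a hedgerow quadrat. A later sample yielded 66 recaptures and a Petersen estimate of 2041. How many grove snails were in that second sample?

From N = M·C/R: C = N·R / M = 2041·66 / 157 = 134706 / 157 = 858.

C = 858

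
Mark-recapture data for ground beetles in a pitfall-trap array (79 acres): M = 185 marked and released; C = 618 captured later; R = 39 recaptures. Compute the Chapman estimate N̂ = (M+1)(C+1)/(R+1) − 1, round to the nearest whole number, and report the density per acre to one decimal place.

density ≈ 36.4 ground beetles per acre

N̂ = 186·619/40 − 1 = 115134/40 − 1 ≈ 2877.3 → 2877
Density = N̂ / area = 2877 / 79 ≈ 36.42 → 36.4 per acre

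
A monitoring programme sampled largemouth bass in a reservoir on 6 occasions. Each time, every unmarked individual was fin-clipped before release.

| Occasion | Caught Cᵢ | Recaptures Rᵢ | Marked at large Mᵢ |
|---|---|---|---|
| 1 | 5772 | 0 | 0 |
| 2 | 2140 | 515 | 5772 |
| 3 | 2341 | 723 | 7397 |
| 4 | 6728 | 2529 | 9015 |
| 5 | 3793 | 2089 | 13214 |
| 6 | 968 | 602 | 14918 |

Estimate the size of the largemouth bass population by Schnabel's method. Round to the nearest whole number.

N ≈ 23,983

Σ MᵢCᵢ = 0·5772 + 5772·2140 + 7397·2341 + 9015·6728 + 13214·3793 + 14918·968 = 0 + 12352080 + 17316377 + 60652920 + 50120702 + 14440624 = 154882703
Σ Rᵢ = 0 + 515 + 723 + 2529 + 2089 + 602 = 6458
N̂ = 154882703 / 6458 ≈ 23983.1 → 23983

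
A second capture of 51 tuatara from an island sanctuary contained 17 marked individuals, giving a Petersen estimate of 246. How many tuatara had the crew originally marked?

M = 82

From N = M·C/R: M = N·R / C = 246·17 / 51 = 4182 / 51 = 82.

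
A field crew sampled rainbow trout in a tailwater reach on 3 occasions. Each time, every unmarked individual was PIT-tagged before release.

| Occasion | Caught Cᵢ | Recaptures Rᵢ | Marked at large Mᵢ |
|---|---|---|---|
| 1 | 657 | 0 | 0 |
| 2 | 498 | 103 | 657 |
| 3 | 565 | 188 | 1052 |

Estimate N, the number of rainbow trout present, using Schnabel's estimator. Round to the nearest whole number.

Σ MᵢCᵢ = 0·657 + 657·498 + 1052·565 = 0 + 327186 + 594380 = 921566
Σ Rᵢ = 0 + 103 + 188 = 291
N̂ = 921566 / 291 ≈ 3166.9 → 3167

N ≈ 3167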